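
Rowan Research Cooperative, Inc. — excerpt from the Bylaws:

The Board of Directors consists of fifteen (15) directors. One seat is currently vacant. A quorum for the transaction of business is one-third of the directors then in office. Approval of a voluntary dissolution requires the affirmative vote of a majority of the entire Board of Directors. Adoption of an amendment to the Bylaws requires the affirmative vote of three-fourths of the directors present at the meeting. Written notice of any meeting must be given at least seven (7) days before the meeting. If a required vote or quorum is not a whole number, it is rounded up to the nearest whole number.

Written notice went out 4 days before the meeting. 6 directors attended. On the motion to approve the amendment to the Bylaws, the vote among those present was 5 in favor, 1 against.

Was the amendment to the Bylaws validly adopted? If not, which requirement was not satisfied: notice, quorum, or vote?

Invalid — notice requirement not satisfied.

Notice: 4 days given; 7 required (4 < 7). Not satisfied.
Quorum: 6 present; quorum is 5. Satisfied.
Vote: the amendment to the Bylaws requires three-fourths of the directors present (6). 3/4 of 6 = 4.50, rounded up to 5, so 5 affirmative votes are needed; 5 voted in favor. Satisfied.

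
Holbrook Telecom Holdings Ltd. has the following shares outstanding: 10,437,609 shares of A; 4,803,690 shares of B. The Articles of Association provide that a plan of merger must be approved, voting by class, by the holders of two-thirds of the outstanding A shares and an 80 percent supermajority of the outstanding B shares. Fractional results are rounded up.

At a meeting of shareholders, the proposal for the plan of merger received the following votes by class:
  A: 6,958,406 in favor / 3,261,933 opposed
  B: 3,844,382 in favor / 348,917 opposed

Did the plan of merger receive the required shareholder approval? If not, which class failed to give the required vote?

A: 2/3 of 10437609 = 6958406; 6,958,406 required, 6,958,406 in favor — approved.
B: 4/5 of 4803690 = 3842952; 3,842,952 required, 3,844,382 in favor — approved.

Approved — every class gave the required vote.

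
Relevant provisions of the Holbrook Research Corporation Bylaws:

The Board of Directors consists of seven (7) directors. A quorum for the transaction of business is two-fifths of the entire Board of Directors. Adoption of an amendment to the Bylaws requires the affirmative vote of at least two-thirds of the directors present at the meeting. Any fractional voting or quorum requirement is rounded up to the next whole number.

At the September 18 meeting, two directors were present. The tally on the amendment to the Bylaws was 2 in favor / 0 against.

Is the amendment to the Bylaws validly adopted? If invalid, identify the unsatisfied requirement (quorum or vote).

Invalid — quorum requirement not satisfied.

Quorum: 2 present; quorum is 3. Not satisfied.
Vote: the amendment to the Bylaws requires two-thirds of the directors present (2). 2/3 of 2 = 1.33, rounded up to 2, so 2 affirmative votes are needed; 2 voted in favor. Satisfied. (Moot — without a quorum no business can be validly transacted.)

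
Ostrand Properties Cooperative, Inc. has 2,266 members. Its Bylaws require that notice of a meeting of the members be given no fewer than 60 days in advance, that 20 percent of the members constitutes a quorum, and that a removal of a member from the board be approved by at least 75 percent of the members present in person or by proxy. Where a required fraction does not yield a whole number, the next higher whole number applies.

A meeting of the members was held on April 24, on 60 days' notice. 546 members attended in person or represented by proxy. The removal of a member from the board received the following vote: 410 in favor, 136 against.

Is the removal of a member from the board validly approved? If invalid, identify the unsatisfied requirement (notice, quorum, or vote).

Notice: 60 days given; 60 required. Satisfied.
Quorum: 20% of 2,266 = 453.20, rounded up to 454; 546 present. Satisfied.
Vote: requires three-fourths of those present (546); 3/4 of 546 = 409.50, rounded up to 410, so 410 needed; 410 in favor. Satisfied.

Valid — all requirements satisfied.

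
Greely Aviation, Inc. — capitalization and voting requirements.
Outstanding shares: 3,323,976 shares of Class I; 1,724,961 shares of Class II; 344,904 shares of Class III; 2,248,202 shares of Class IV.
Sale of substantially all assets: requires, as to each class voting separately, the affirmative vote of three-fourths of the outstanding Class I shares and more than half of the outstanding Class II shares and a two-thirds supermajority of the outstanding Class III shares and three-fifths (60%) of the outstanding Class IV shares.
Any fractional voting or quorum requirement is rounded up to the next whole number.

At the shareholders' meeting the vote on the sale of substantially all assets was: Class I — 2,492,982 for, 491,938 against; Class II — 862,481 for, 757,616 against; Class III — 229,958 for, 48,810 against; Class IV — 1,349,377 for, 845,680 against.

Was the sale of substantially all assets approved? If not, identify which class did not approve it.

Class I: 3/4 of 3323976 = 2492982; 2,492,982 required, 2,492,982 in favor — approved.
Class II: a majority of 1724961 is 862481; 862,481 required, 862,481 in favor — approved.
Class III: 2/3 of 344904 = 229936; 229,936 required, 229,958 in favor — approved.
Class IV: 3/5 of 2248202 = 1348921.20, rounded up to 1348922; 1,348,922 required, 1,349,377 in favor — approved.

Approved — every class gave the required vote.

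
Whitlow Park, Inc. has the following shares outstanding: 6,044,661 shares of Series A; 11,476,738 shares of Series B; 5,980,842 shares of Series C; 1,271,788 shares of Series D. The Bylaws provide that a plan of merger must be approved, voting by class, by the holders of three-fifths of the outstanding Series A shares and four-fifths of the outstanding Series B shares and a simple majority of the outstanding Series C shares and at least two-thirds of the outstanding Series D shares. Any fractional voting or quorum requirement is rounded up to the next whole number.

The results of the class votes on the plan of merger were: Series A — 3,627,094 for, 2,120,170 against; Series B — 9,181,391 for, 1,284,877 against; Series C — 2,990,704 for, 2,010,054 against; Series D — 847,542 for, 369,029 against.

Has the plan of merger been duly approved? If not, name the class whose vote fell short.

Not approved — the Series D shares did not give the required vote.

Series A: 3/5 of 6044661 = 3626796.60, rounded up to 3626797; 3,626,797 required, 3,627,094 in favor — approved.
Series B: 4/5 of 11476738 = 9181390.40, rounded up to 9181391; 9,181,391 required, 9,181,391 in favor — approved.
Series C: a majority of 5980842 is 2990422; 2,990,422 required, 2,990,704 in favor — approved.
Series D: 2/3 of 1271788 = 847858.67, rounded up to 847859; 847,859 required, 847,542 in favor — not approved.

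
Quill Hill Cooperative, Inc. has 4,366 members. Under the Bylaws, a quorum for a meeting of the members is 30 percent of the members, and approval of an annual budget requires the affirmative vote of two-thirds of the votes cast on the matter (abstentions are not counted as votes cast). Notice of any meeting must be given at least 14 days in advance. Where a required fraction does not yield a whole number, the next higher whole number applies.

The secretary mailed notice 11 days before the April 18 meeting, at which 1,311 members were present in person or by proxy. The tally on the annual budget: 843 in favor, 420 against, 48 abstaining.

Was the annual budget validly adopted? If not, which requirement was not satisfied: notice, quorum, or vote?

Notice: 11 days given; 14 required. Not satisfied.
Quorum: 30% of 4,366 = 1,309.80, rounded up to 1,310; 1,311 present. Satisfied.
Vote: requires two-thirds of the votes cast (1,311 − 48 abstaining = 1,263); 2/3 of 1263 = 842, so 842 needed; 843 in favor. Satisfied.

Invalid — notice requirement not satisfied.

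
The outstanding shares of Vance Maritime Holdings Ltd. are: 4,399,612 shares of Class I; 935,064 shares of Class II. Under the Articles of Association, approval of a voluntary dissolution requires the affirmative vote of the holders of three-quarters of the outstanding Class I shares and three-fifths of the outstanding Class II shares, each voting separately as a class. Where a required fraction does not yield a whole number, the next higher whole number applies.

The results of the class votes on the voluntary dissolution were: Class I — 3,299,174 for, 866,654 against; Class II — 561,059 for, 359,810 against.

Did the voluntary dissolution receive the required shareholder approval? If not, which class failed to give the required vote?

Class I: 3/4 of 4399612 = 3299709; 3,299,709 required, 3,299,174 in favor — not approved.
Class II: 3/5 of 935064 = 561038.40, rounded up to 561039; 561,039 required, 561,059 in favor — approved.

Not approved — the Class I shares did not give the required vote.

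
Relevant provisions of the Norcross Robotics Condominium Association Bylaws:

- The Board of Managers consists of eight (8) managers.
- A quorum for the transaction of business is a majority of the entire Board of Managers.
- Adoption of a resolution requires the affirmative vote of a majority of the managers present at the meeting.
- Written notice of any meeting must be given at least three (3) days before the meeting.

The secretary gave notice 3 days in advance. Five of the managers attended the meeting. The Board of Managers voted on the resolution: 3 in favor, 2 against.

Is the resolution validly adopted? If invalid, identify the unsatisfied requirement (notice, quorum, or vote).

Notice: 3 days given; 3 required (3 ≥ 3). Satisfied.
Quorum: 5 present; quorum is 5. Satisfied.
Vote: the resolution requires a majority of the managers present (5). A majority of 5 is 3, so 3 affirmative votes are needed; 3 voted in favor. Satisfied.

Valid — all requirements satisfied.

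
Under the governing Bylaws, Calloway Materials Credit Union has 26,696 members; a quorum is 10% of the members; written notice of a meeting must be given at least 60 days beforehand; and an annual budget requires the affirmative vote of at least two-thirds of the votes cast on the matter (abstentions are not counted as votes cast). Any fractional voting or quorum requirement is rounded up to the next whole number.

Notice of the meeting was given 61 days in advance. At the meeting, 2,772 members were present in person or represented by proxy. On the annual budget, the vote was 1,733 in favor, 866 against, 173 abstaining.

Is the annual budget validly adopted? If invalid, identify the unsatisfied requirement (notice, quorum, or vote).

Valid — all requirements satisfied.

Notice: 61 days given; 60 required. Satisfied.
Quorum: 10% of 26,696 = 2,669.60, rounded up to 2,670; 2,772 present. Satisfied.
Vote: requires two-thirds of the votes cast (2,772 − 173 abstaining = 2,599); 2/3 of 2599 = 1732.67, rounded up to 1733, so 1,733 needed; 1,733 in favor. Satisfied.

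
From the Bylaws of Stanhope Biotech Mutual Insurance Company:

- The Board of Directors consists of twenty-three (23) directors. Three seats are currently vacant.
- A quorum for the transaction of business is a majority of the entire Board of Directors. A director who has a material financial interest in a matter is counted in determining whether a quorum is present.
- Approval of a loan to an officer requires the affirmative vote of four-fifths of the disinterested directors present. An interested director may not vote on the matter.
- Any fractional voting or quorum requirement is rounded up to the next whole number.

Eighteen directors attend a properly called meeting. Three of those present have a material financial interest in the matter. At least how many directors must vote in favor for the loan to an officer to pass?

The loan to an officer requires four-fifths of the disinterested directors present (18 − 3 = 15).
4/5 of 15 = 12.

12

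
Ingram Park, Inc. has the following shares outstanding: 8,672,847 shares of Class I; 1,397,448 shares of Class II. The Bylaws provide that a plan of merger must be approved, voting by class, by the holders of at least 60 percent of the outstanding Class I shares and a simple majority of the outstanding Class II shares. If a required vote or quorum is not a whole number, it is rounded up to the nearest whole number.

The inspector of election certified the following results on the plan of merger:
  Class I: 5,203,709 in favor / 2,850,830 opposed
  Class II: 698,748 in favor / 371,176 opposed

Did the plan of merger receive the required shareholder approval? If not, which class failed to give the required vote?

Approved — every class gave the required vote.

Class I: 3/5 of 8672847 = 5203708.20, rounded up to 5203709; 5,203,709 required, 5,203,709 in favor — approved.
Class II: a majority of 1397448 is 698725; 698,725 required, 698,748 in favor — approved.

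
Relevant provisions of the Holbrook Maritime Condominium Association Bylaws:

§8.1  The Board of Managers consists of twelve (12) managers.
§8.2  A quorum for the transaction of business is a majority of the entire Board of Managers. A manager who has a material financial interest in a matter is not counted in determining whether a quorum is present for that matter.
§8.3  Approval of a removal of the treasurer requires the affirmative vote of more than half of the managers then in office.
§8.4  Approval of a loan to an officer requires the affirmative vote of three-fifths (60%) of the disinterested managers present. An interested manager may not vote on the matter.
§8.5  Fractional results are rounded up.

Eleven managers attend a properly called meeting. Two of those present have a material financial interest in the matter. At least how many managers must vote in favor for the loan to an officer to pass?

6

The loan to an officer requires three-fifths of the disinterested managers present (11 − 2 = 9).
3/5 of 9 = 5.40, rounded up to 6.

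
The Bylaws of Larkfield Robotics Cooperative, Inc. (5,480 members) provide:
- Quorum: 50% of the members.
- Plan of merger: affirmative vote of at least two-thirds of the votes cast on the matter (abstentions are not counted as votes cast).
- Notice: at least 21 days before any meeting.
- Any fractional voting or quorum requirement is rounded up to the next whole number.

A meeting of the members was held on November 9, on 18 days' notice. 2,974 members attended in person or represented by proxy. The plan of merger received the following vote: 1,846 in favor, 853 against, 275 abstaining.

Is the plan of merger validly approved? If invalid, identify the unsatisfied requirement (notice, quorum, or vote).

Invalid — notice requirement not satisfied.

Notice: 18 days given; 21 required. Not satisfied.
Quorum: 50% of 5,480 = 2,740; 2,974 present. Satisfied.
Vote: requires two-thirds of the votes cast (2,974 − 275 abstaining = 2,699); 2/3 of 2699 = 1799.33, rounded up to 1800, so 1,800 needed; 1,846 in favor. Satisfied.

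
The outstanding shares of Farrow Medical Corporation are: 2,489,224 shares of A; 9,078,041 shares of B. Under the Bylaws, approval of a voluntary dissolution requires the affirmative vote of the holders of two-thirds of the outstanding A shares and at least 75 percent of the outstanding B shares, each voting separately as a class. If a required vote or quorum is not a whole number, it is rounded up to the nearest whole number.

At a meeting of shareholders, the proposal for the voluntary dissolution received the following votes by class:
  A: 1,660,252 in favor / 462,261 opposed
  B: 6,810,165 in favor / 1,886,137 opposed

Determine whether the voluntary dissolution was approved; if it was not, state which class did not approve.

A: 2/3 of 2489224 = 1659482.67, rounded up to 1659483; 1,659,483 required, 1,660,252 in favor — approved.
B: 3/4 of 9078041 = 6808530.75, rounded up to 6808531; 6,808,531 required, 6,810,165 in favor — approved.

Approved — every class gave the required vote.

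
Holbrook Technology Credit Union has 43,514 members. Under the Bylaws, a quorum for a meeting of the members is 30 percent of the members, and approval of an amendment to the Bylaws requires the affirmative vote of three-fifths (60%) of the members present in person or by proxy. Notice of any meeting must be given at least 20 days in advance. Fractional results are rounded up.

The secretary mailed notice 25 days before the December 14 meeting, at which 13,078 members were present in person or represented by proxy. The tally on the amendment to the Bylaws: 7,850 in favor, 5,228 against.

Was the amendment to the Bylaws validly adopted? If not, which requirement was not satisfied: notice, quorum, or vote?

Valid — all requirements satisfied.

Notice: 25 days given; 20 required. Satisfied.
Quorum: 30% of 43,514 = 13,054.20, rounded up to 13,055; 13,078 present. Satisfied.
Vote: requires three-fifths of those present (13,078); 3/5 of 13078 = 7846.80, rounded up to 7847, so 7,847 needed; 7,850 in favor. Satisfied.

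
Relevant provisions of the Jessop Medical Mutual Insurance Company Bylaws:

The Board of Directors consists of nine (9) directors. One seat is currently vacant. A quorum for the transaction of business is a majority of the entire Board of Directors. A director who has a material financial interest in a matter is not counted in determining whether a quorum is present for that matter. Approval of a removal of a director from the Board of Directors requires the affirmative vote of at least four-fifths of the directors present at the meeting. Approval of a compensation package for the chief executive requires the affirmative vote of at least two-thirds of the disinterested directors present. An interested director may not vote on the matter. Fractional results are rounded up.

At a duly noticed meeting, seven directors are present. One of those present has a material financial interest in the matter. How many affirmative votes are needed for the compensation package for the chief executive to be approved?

4

The compensation package for the chief executive requires two-thirds of the disinterested directors present (7 − 1 = 6).
2/3 of 6 = 4.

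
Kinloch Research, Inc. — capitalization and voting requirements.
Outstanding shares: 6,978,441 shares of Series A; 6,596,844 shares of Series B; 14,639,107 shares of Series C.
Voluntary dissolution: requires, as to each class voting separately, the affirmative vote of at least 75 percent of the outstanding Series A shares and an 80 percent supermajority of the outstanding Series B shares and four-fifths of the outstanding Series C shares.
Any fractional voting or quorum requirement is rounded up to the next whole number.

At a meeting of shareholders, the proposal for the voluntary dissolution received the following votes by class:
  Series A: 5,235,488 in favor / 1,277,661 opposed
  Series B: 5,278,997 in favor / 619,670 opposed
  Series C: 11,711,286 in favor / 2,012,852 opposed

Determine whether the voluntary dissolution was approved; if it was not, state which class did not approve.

Approved — every class gave the required vote.

Series A: 3/4 of 6978441 = 5233830.75, rounded up to 5233831; 5,233,831 required, 5,235,488 in favor — approved.
Series B: 4/5 of 6596844 = 5277475.20, rounded up to 5277476; 5,277,476 required, 5,278,997 in favor — approved.
Series C: 4/5 of 14639107 = 11711285.60, rounded up to 11711286; 11,711,286 required, 11,711,286 in favor — approved.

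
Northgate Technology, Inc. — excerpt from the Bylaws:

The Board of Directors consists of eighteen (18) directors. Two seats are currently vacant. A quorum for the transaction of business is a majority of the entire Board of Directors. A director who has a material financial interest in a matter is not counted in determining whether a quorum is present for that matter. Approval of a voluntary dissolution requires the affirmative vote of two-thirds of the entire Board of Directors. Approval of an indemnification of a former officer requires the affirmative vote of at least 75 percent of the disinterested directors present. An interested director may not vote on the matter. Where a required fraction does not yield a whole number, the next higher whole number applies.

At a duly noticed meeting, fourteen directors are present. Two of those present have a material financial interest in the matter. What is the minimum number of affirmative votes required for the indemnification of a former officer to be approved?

9

The indemnification of a former officer requires three-fourths of the disinterested directors present (14 − 2 = 12).
3/4 of 12 = 9.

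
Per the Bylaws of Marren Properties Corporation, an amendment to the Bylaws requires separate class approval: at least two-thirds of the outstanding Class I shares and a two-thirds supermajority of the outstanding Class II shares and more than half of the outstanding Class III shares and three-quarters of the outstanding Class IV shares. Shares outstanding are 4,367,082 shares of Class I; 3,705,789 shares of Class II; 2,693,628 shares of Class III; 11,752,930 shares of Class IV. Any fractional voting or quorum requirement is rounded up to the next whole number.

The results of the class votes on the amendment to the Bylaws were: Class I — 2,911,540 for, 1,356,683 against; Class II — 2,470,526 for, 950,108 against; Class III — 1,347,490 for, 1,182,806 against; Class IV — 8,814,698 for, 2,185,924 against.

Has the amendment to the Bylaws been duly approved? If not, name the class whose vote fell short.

Approved — every class gave the required vote.

Class I: 2/3 of 4367082 = 2911388; 2,911,388 required, 2,911,540 in favor — approved.
Class II: 2/3 of 3705789 = 2470526; 2,470,526 required, 2,470,526 in favor — approved.
Class III: a majority of 2693628 is 1346815; 1,346,815 required, 1,347,490 in favor — approved.
Class IV: 3/4 of 11752930 = 8814697.50, rounded up to 8814698; 8,814,698 required, 8,814,698 in favor — approved.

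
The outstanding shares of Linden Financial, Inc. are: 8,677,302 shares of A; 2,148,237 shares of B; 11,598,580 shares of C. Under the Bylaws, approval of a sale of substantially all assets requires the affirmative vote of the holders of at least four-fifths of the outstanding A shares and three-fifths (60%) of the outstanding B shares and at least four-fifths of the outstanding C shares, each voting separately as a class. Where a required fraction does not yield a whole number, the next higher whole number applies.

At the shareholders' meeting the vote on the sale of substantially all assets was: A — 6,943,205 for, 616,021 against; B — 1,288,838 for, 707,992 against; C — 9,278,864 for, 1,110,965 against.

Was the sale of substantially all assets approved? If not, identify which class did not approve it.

Not approved — the B shares did not give the required vote.

A: 4/5 of 8677302 = 6941841.60, rounded up to 6941842; 6,941,842 required, 6,943,205 in favor — approved.
B: 3/5 of 2148237 = 1288942.20, rounded up to 1288943; 1,288,943 required, 1,288,838 in favor — not approved.
C: 4/5 of 11598580 = 9278864; 9,278,864 required, 9,278,864 in favor — approved.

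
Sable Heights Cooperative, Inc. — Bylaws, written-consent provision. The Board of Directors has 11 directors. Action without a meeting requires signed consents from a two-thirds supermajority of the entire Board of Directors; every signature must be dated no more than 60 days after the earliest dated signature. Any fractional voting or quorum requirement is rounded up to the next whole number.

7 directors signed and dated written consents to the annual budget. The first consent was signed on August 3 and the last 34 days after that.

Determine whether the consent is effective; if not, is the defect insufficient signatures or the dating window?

Not effective — insufficient signatures.

Signatures required: a two-thirds supermajority of 11 — 2/3 of 11 = 7.33, rounded up to 8, so 8 needed; 7 signed. Insufficient.
Dating window: the latest signature is 34 days after the earliest; the limit is 60 days. Within the window.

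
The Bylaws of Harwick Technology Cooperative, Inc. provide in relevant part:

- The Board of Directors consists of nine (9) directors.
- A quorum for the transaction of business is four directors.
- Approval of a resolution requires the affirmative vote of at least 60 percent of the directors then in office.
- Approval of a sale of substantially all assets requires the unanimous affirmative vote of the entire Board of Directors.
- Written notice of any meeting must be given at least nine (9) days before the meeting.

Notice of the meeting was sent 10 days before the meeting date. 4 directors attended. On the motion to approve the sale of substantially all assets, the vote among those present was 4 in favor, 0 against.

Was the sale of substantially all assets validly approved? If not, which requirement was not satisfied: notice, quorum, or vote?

Invalid — vote requirement not satisfied.

Notice: 10 days given; 9 required (10 ≥ 9). Satisfied.
Quorum: 4 present; quorum is 4. Satisfied.
Vote: the sale of substantially all assets requires the unanimous vote of the entire Board of Directors (9). Unanimous means all 9, so 9 affirmative votes are needed; 4 voted in favor. Not satisfied.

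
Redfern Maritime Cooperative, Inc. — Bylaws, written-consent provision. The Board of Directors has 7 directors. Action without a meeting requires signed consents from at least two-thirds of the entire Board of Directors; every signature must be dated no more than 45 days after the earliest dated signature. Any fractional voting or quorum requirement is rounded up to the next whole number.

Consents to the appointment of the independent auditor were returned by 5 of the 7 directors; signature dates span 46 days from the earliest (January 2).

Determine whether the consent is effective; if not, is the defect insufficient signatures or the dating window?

Not effective — dating-window requirement not satisfied.

Signatures required: at least two-thirds of 7 — 2/3 of 7 = 4.67, rounded up to 5, so 5 needed; 5 signed. Sufficient.
Dating window: the latest signature is 46 days after the earliest; the limit is 45 days. Outside the window.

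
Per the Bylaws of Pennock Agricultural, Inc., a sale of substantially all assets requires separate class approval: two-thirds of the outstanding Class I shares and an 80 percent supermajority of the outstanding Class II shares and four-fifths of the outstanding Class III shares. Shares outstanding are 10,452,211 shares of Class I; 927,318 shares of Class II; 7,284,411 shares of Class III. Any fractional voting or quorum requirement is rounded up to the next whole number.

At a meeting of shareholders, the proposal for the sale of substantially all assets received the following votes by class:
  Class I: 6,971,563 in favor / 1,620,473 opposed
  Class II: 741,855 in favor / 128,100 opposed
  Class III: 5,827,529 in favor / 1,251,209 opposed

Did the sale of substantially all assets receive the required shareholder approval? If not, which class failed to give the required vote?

Approved — every class gave the required vote.

Class I: 2/3 of 10452211 = 6968140.67, rounded up to 6968141; 6,968,141 required, 6,971,563 in favor — approved.
Class II: 4/5 of 927318 = 741854.40, rounded up to 741855; 741,855 required, 741,855 in favor — approved.
Class III: 4/5 of 7284411 = 5827528.80, rounded up to 5827529; 5,827,529 required, 5,827,529 in favor — approved.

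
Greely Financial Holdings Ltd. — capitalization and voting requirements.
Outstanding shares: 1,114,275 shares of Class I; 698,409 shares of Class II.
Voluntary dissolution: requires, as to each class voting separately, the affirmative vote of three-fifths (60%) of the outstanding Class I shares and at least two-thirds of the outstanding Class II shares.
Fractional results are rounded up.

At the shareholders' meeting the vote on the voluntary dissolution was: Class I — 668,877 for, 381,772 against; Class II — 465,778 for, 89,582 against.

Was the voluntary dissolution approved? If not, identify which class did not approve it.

Approved — every class gave the required vote.

Class I: 3/5 of 1114275 = 668565; 668,565 required, 668,877 in favor — approved.
Class II: 2/3 of 698409 = 465606; 465,606 required, 465,778 in favor — approved.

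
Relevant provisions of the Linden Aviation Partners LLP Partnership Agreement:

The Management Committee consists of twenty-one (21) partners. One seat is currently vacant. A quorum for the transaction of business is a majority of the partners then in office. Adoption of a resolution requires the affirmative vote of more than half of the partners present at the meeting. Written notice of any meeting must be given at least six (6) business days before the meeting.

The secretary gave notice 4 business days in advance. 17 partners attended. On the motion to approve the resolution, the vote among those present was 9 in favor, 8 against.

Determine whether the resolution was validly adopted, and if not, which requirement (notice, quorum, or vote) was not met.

Notice: 4 business days given; 6 required (4 < 6). Not satisfied.
Quorum: 17 present; quorum is 11. Satisfied.
Vote: the resolution requires a majority of the partners present (17). A majority of 17 is 9, so 9 affirmative votes are needed; 9 voted in favor. Satisfied.

Invalid — notice requirement not satisfied.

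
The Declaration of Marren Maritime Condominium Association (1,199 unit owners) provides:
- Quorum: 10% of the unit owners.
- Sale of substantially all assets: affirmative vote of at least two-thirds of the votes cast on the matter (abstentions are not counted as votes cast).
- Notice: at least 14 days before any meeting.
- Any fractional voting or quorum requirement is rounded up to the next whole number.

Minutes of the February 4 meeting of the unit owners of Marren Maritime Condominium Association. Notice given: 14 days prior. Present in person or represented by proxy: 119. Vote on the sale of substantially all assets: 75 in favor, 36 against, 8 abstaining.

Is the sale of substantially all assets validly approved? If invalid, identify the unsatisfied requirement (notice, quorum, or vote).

Invalid — quorum requirement not satisfied.

Notice: 14 days given; 14 required. Satisfied.
Quorum: 10% of 1,199 = 119.90, rounded up to 120; 119 present. Not satisfied.
Vote: requires two-thirds of the votes cast (119 − 8 abstaining = 111); 2/3 of 111 = 74, so 74 needed; 75 in favor. Satisfied.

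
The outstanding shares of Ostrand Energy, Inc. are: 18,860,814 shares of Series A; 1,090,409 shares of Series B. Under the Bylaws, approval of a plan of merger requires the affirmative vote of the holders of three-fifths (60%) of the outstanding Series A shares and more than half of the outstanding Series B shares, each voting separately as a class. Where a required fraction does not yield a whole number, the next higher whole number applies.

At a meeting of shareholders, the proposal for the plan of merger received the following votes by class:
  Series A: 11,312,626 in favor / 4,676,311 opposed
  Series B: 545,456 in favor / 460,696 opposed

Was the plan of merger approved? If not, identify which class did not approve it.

Not approved — the Series A shares did not give the required vote.

Series A: 3/5 of 18860814 = 11316488.40, rounded up to 11316489; 11,316,489 required, 11,312,626 in favor — not approved.
Series B: a majority of 1090409 is 545205; 545,205 required, 545,456 in favor — approved.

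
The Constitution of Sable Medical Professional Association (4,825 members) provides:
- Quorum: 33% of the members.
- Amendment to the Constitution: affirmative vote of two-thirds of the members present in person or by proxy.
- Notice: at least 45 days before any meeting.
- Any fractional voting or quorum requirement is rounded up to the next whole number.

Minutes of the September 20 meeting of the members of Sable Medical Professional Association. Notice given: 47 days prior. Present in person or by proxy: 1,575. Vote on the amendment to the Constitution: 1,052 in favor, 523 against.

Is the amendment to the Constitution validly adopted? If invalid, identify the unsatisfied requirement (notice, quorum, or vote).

Invalid — quorum requirement not satisfied.

Notice: 47 days given; 45 required. Satisfied.
Quorum: 33% of 4,825 = 1,592.25, rounded up to 1,593; 1,575 present. Not satisfied.
Vote: requires two-thirds of those present (1,575); 2/3 of 1575 = 1050, so 1,050 needed; 1,052 in favor. Satisfied.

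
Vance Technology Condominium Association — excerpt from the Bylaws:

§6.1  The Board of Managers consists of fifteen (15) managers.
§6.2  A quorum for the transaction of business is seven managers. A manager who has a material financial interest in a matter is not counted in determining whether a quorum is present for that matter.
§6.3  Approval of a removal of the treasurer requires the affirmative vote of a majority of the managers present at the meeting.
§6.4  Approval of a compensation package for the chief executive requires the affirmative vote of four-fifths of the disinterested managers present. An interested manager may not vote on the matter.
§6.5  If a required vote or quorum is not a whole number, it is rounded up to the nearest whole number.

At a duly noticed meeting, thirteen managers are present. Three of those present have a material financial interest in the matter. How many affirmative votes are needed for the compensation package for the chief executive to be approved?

8

The compensation package for the chief executive requires four-fifths of the disinterested managers present (13 − 3 = 10).
4/5 of 10 = 8.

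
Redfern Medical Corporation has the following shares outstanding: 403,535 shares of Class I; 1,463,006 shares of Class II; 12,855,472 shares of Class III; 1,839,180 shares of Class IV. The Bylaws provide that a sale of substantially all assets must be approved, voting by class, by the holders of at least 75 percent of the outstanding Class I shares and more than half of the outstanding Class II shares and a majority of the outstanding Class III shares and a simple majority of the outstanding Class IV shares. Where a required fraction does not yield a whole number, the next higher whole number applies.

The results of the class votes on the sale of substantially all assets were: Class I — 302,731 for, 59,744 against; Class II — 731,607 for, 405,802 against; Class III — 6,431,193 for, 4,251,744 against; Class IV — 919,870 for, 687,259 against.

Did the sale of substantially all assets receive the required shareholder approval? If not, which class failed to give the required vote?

Class I: 3/4 of 403535 = 302651.25, rounded up to 302652; 302,652 required, 302,731 in favor — approved.
Class II: a majority of 1463006 is 731504; 731,504 required, 731,607 in favor — approved.
Class III: a majority of 12855472 is 6427737; 6,427,737 required, 6,431,193 in favor — approved.
Class IV: a majority of 1839180 is 919591; 919,591 required, 919,870 in favor — approved.

Approved — every class gave the required vote.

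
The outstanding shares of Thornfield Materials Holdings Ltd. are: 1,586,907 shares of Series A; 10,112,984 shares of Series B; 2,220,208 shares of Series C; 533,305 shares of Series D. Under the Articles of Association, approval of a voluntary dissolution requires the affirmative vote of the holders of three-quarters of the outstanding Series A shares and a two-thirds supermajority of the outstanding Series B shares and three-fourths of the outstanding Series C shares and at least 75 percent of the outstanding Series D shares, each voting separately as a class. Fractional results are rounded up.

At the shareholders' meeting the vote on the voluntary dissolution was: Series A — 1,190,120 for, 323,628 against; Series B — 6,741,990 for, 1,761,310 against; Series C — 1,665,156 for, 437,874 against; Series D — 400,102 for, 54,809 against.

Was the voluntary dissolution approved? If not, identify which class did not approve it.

Series A: 3/4 of 1586907 = 1190180.25, rounded up to 1190181; 1,190,181 required, 1,190,120 in favor — not approved.
Series B: 2/3 of 10112984 = 6741989.33, rounded up to 6741990; 6,741,990 required, 6,741,990 in favor — approved.
Series C: 3/4 of 2220208 = 1665156; 1,665,156 required, 1,665,156 in favor — approved.
Series D: 3/4 of 533305 = 399978.75, rounded up to 399979; 399,979 required, 400,102 in favor — approved.

Not approved — the Series A shares did not give the required vote.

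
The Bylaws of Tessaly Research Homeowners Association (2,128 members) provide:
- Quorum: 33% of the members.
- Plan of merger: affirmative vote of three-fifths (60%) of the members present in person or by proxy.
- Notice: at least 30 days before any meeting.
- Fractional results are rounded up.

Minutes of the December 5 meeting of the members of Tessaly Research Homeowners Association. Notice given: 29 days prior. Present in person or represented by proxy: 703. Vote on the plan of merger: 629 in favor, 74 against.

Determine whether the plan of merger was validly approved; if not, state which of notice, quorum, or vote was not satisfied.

Invalid — notice requirement not satisfied.

Notice: 29 days given; 30 required. Not satisfied.
Quorum: 33% of 2,128 = 702.24, rounded up to 703; 703 present. Satisfied.
Vote: requires three-fifths of those present (703); 3/5 of 703 = 421.80, rounded up to 422, so 422 needed; 629 in favor. Satisfied.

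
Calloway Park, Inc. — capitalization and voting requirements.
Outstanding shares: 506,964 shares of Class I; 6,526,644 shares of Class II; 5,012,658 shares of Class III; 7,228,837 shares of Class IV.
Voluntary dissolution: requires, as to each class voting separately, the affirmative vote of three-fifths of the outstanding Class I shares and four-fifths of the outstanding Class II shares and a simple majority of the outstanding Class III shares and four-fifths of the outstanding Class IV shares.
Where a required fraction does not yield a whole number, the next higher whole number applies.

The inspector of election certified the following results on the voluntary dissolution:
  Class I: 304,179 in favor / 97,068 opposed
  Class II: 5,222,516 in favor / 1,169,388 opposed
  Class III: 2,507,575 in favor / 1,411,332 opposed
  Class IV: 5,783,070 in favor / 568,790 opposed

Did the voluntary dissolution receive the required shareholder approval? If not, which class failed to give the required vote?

Class I: 3/5 of 506964 = 304178.40, rounded up to 304179; 304,179 required, 304,179 in favor — approved.
Class II: 4/5 of 6526644 = 5221315.20, rounded up to 5221316; 5,221,316 required, 5,222,516 in favor — approved.
Class III: a majority of 5012658 is 2506330; 2,506,330 required, 2,507,575 in favor — approved.
Class IV: 4/5 of 7228837 = 5783069.60, rounded up to 5783070; 5,783,070 required, 5,783,070 in favor — approved.

Approved — every class gave the required vote.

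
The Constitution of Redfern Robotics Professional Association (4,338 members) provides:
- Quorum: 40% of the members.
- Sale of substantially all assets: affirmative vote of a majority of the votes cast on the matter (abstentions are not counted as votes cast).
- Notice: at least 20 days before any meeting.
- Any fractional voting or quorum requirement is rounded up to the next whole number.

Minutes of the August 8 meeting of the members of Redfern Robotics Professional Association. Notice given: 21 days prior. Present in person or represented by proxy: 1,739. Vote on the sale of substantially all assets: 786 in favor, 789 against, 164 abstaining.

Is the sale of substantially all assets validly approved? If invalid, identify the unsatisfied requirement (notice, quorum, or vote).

Notice: 21 days given; 20 required. Satisfied.
Quorum: 40% of 4,338 = 1,735.20, rounded up to 1,736; 1,739 present. Satisfied.
Vote: requires a majority of the votes cast (1,739 − 164 abstaining = 1,575); a majority of 1575 is 788, so 788 needed; 786 in favor. Not satisfied.

Invalid — vote requirement not satisfied.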